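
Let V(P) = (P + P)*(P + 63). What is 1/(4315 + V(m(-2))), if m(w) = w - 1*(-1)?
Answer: 1/4191 ≈ 0.00023861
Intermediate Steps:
m(w) = 1 + w (m(w) = w + 1 = 1 + w)
V(P) = 2*P*(63 + P) (V(P) = (2*P)*(63 + P) = 2*P*(63 + P))
1/(4315 + V(m(-2))) = 1/(4315 + 2*(1 - 2)*(63 + (1 - 2))) = 1/(4315 + 2*(-1)*(63 - 1)) = 1/(4315 + 2*(-1)*62) = 1/(4315 - 124) = 1/4191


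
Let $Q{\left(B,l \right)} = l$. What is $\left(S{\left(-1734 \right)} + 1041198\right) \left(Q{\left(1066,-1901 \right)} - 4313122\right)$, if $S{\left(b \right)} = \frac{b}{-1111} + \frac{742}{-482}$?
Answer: $- \frac{11910395328912153}{2651} \approx -4.4928 \cdot 10^{12}$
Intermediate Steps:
$S{\left(b \right)} = - \frac{371}{241} - \frac{b}{1111}$ ($S{\left(b \right)} = b \left(- \frac{1}{1111}\right) + 742 \left(- \frac{1}{482}\right) = - \frac{b}{1111} - \frac{371}{241} = - \frac{371}{241} - \frac{b}{1111}$)
$\left(S{\left(-1734 \right)} + 1041198\right) \left(Q{\left(1066,-1901 \right)} - 4313122\right) = \left(\left(- \frac{371}{241} - - \frac{1734}{1111}\right) + 1041198\right) \left(-1901 - 4313122\right) = \left(\left(- \frac{371}{241} + \frac{1734}{1111}\right) + 1041198\right) \left(-4315023\right) = \left(\frac{5713}{267751} + 1041198\right) \left(-4315023\right) = \frac{278781811411}{267751} \left(-4315023\right) = - \frac{11910395328912153}{2651}$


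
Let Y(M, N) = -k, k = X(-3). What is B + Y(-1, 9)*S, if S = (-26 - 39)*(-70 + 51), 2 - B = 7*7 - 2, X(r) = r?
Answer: 3660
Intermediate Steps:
k = -3
B = -45 (B = 2 - (7*7 - 2) = 2 - (49 - 2) = 2 - 1*47 = 2 - 47 = -45)
S = 1235 (S = -65*(-19) = 1235)
Y(M, N) = 3 (Y(M, N) = -1*(-3) = 3)
B + Y(-1, 9)*S = -45 + 3*1235 = -45 + 3705 = 3660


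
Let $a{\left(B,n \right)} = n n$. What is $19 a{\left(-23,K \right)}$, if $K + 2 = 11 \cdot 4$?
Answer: $33516$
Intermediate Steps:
$K = 42$ ($K = -2 + 11 \cdot 4 = -2 + 44 = 42$)
$a{\left(B,n \right)} = n^{2}$
$19 a{\left(-23,K \right)} = 19 \cdot 42^{2} = 19 \cdot 1764 = 33516$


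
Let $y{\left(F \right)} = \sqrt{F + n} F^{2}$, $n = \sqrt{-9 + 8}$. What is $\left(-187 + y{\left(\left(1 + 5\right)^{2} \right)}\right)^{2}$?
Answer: $\left(187 - 1296 \sqrt{36 + i}\right)^{2} \approx 5.7593 \cdot 10^{7} + 1.6392 \cdot 10^{6} i$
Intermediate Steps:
$n = i$ ($n = \sqrt{-1} = i \approx 1.0 i$)
$y{\left(F \right)} = F^{2} \sqrt{i + F}$ ($y{\left(F \right)} = \sqrt{F + i} F^{2} = \sqrt{i + F} F^{2} = F^{2} \sqrt{i + F}$)
$\left(-187 + y{\left(\left(1 + 5\right)^{2} \right)}\right)^{2} = \left(-187 + \left(\left(1 + 5\right)^{2}\right)^{2} \sqrt{i + \left(1 + 5\right)^{2}}\right)^{2} = \left(-187 + \left(6^{2}\right)^{2} \sqrt{i + 6^{2}}\right)^{2} = \left(-187 + 36^{2} \sqrt{i + 36}\right)^{2} = \left(-187 + 1296 \sqrt{36 + i}\right)^{2}$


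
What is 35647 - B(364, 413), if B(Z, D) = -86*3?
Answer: 35905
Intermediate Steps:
B(Z, D) = -258
35647 - B(364, 413) = 35647 - 1*(-258) = 35647 + 258 = 35905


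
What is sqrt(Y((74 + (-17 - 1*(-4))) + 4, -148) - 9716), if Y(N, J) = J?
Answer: 6*I*sqrt(274) ≈ 99.318*I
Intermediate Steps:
sqrt(Y((74 + (-17 - 1*(-4))) + 4, -148) - 9716) = sqrt(-148 - 9716) = sqrt(-9864) = 6*I*sqrt(274)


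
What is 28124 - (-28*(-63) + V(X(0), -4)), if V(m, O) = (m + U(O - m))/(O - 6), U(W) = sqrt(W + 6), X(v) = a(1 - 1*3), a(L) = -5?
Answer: 52719/2 + sqrt(7)/10 ≈ 26360.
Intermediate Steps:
X(v) = -5
U(W) = sqrt(6 + W)
V(m, O) = (m + sqrt(6 + O - m))/(-6 + O) (V(m, O) = (m + sqrt(6 + (O - m)))/(O - 6) = (m + sqrt(6 + O - m))/(-6 + O))
28124 - (-28*(-63) + V(X(0), -4)) = 28124 - (-28*(-63) + (-5 + sqrt(6 - 4 - 1*(-5)))/(-6 - 4)) = 28124 - (1764 + (-5 + sqrt(6 - 4 + 5))/(-10)) = 28124 - (1764 - (-5 + sqrt(7))/10) = 28124 - (1764 + (1/2 - sqrt(7)/10)) = 28124 - (3529/2 - sqrt(7)/10) = 28124 + (-3529/2 + sqrt(7)/10) = 52719/2 + sqrt(7)/10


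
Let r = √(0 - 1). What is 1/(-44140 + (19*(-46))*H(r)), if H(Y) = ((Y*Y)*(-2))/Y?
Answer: -11035/487848776 - 437*I/487848776 ≈ -2.262e-5 - 8.9577e-7*I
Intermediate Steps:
r = I (r = √(-1) = I ≈ 1.0*I)
H(Y) = -2*Y (H(Y) = (Y²*(-2))/Y = (-2*Y²)/Y = -2*Y)
1/(-44140 + (19*(-46))*H(r)) = 1/(-44140 + (19*(-46))*(-2*I)) = 1/(-44140 - (-1748)*I) = 1/(-44140 + 1748*I) = (-44140 - 1748*I)/1951395104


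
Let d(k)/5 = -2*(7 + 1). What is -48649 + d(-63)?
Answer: -48729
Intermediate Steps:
d(k) = -80 (d(k) = 5*(-2*(7 + 1)) = 5*(-2*8) = 5*(-16) = -80)
-48649 + d(-63) = -48649 - 80 = -48729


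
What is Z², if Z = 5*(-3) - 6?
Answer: 441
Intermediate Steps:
Z = -21 (Z = -15 - 6 = -21)
Z² = (-21)² = 441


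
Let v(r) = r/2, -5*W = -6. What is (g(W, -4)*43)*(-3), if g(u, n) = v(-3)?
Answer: 387/2 ≈ 193.50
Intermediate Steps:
W = 6/5 (W = -⅕*(-6) = 6/5 ≈ 1.2000)
v(r) = r/2 (v(r) = r*(½) = r/2)
g(u, n) = -3/2 (g(u, n) = (½)*(-3) = -3/2)
(g(W, -4)*43)*(-3) = -3/2*43*(-3) = -129/2*(-3) = 387/2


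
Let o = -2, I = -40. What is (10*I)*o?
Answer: 800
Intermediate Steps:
(10*I)*o = (10*(-40))*(-2) = -400*(-2) = 800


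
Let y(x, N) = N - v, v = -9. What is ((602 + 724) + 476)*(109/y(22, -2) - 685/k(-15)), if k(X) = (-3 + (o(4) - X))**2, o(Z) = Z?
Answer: 20821209/896 ≈ 23238.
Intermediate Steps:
y(x, N) = 9 + N (y(x, N) = N - 1*(-9) = N + 9 = 9 + N)
k(X) = (1 - X)**2 (k(X) = (-3 + (4 - X))**2 = (1 - X)**2)
((602 + 724) + 476)*(109/y(22, -2) - 685/k(-15)) = ((602 + 724) + 476)*(109/(9 - 2) - 685/(-1 - 15)**2) = (1326 + 476)*(109/7 - 685/((-16)**2)) = 1802*(109*(1/7) - 685/256) = 1802*(109/7 - 685*1/256) = 1802*(109/7 - 685/256) = 1802*(23109/1792) = 20821209/896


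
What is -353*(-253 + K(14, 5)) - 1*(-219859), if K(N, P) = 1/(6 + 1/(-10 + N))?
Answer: 7727788/25 ≈ 3.0911e+5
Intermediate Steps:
-353*(-253 + K(14, 5)) - 1*(-219859) = -353*(-253 + (-10 + 14)/(-59 + 6*14)) - 1*(-219859) = -353*(-253 + 4/(-59 + 84)) + 219859 = -353*(-253 + 4/25) + 219859 = -353*(-6321/25) + 219859 = 2231313/25 + 219859 = 7727788/25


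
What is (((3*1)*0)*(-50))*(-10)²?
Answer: 0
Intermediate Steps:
(((3*1)*0)*(-50))*(-10)² = ((3*0)*(-50))*100 = (0*(-50))*100 = 0*100 = 0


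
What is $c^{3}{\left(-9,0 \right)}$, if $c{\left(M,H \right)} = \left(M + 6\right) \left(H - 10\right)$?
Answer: $27000$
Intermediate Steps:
$c{\left(M,H \right)} = \left(-10 + H\right) \left(6 + M\right)$ ($c{\left(M,H \right)} = \left(6 + M\right) \left(-10 + H\right) = \left(-10 + H\right) \left(6 + M\right)$)
$c^{3}{\left(-9,0 \right)} = \left(-60 - -90 + 6 \cdot 0 + 0 \left(-9\right)\right)^{3} = \left(-60 + 90 + 0 + 0\right)^{3} = 30^{3} = 27000$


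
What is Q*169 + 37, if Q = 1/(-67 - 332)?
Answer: 14594/399 ≈ 36.576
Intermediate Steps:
Q = -1/399 (Q = 1/(-399) = -1/399 ≈ -0.0025063)
Q*169 + 37 = -1/399*169 + 37 = -169/399 + 37 = 14594/399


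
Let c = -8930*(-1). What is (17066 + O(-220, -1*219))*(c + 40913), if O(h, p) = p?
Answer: 839705021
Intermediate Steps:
c = 8930
(17066 + O(-220, -1*219))*(c + 40913) = (17066 - 1*219)*(8930 + 40913) = (17066 - 219)*49843 = 16847*49843 = 839705021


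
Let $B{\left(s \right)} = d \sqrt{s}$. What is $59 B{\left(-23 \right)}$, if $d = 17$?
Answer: $1003 i \sqrt{23} \approx 4810.2 i$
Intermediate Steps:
$B{\left(s \right)} = 17 \sqrt{s}$
$59 B{\left(-23 \right)} = 59 \cdot 17 \sqrt{-23} = 59 \cdot 17 i \sqrt{23} = 1003 i \sqrt{23}$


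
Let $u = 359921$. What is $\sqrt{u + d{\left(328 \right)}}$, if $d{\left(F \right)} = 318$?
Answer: $\sqrt{360239} \approx 600.2$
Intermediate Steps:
$\sqrt{u + d{\left(328 \right)}} = \sqrt{359921 + 318} = \sqrt{360239}$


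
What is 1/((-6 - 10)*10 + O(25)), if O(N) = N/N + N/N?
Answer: -1/158 ≈ -0.0063291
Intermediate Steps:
O(N) = 2 (O(N) = 1 + 1 = 2)
1/((-6 - 10)*10 + O(25)) = 1/((-6 - 10)*10 + 2) = 1/(-16*10 + 2) = 1/(-160 + 2) = 1/(-158) = -1/158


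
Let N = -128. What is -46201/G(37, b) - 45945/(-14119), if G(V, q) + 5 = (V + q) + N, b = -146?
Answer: 663430609/3416798 ≈ 194.17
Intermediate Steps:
G(V, q) = -133 + V + q (G(V, q) = -5 + ((V + q) - 128) = -5 + (-128 + V + q) = -133 + V + q)
-46201/G(37, b) - 45945/(-14119) = -46201/(-133 + 37 - 146) - 45945/(-14119) = -46201/(-242) - 45945*(-1/14119) = -46201*(-1/242) + 45945/14119 = 46201/242 + 45945/14119 = 663430609/3416798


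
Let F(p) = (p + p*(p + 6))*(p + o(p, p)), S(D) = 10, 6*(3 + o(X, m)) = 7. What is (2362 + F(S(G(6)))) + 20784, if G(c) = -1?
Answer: 73603/3 ≈ 24534.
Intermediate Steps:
o(X, m) = -11/6 (o(X, m) = -3 + (⅙)*7 = -3 + 7/6 = -11/6)
F(p) = (-11/6 + p)*(p + p*(6 + p)) (F(p) = (p + p*(p + 6))*(p - 11/6) = (p + p*(6 + p))*(-11/6 + p) = (-11/6 + p)*(p + p*(6 + p)))
(2362 + F(S(G(6)))) + 20784 = (2362 + (⅙)*10*(-77 + 6*10² + 31*10)) + 20784 = (2362 + (⅙)*10*(-77 + 6*100 + 310)) + 20784 = (2362 + (⅙)*10*(-77 + 600 + 310)) + 20784 = (2362 + (⅙)*10*833) + 20784 = (2362 + 4165/3) + 20784 = 11251/3 + 20784 = 73603/3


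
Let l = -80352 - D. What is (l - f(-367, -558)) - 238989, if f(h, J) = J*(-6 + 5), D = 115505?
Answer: -435404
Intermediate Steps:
f(h, J) = -J (f(h, J) = J*(-1) = -J)
l = -195857 (l = -80352 - 1*115505 = -80352 - 115505 = -195857)
(l - f(-367, -558)) - 238989 = (-195857 - (-1)*(-558)) - 238989 = (-195857 - 1*558) - 238989 = (-195857 - 558) - 238989 = -196415 - 238989 = -435404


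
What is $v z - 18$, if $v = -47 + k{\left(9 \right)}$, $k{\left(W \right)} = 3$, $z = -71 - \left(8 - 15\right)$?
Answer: $2798$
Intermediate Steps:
$z = -64$ ($z = -71 - -7 = -71 + 7 = -64$)
$v = -44$ ($v = -47 + 3 = -44$)
$v z - 18 = \left(-44\right) \left(-64\right) - 18 = 2816 - 18 = 2798$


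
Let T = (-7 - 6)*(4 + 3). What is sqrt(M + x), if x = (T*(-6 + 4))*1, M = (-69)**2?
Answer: sqrt(4943) ≈ 70.307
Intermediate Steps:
M = 4761
T = -91 (T = -13*7 = -91)
x = 182 (x = -91*(-6 + 4)*1 = -91*(-2)*1 = 182*1 = 182)
sqrt(M + x) = sqrt(4761 + 182) = sqrt(4943)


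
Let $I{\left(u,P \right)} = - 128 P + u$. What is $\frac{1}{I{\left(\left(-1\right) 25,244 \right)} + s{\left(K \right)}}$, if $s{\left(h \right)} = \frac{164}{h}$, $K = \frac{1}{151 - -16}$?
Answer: $- \frac{1}{3869} \approx -0.00025846$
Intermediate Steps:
$I{\left(u,P \right)} = u - 128 P$
$K = \frac{1}{167}$ ($K = \frac{1}{151 + \left(-40 + 56\right)} = \frac{1}{151 + 16} = \frac{1}{167} \approx 0.005988$)
$\frac{1}{I{\left(\left(-1\right) 25,244 \right)} + s{\left(K \right)}} = \frac{1}{\left(\left(-1\right) 25 - 31232\right) + 164 \frac{1}{\frac{1}{167}}} = \frac{1}{\left(-25 - 31232\right) + 164 \cdot 167} = \frac{1}{-31257 + 27388} = \frac{1}{-3869} = - \frac{1}{3869}$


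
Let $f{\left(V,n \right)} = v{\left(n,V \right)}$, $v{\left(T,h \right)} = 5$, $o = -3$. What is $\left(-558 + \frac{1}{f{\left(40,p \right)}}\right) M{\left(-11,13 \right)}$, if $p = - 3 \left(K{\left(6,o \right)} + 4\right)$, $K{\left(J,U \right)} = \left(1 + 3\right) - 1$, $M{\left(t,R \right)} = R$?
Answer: $- \frac{36257}{5} \approx -7251.4$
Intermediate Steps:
$K{\left(J,U \right)} = 3$ ($K{\left(J,U \right)} = 4 - 1 = 3$)
$p = -21$ ($p = - 3 \left(3 + 4\right) = \left(-3\right) 7 = -21$)
$f{\left(V,n \right)} = 5$
$\left(-558 + \frac{1}{f{\left(40,p \right)}}\right) M{\left(-11,13 \right)} = \left(-558 + \frac{1}{5}\right) 13 = \left(- \frac{2789}{5}\right) 13 = - \frac{36257}{5}$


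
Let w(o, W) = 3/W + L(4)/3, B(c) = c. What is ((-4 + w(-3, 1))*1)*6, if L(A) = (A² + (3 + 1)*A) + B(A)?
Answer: 66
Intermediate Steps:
L(A) = A² + 5*A (L(A) = (A² + (3 + 1)*A) + A = (A² + 4*A) + A = A² + 5*A)
w(o, W) = 12 + 3/W (w(o, W) = 3/W + (4*(5 + 4))/3 = 3/W + (4*9)*(⅓) = 3/W + 36*(⅓) = 3/W + 12 = 12 + 3/W)
((-4 + w(-3, 1))*1)*6 = ((-4 + (12 + 3/1))*1)*6 = ((-4 + (12 + 3*1))*1)*6 = ((-4 + (12 + 3))*1)*6 = ((-4 + 15)*1)*6 = (11*1)*6 = 11*6 = 66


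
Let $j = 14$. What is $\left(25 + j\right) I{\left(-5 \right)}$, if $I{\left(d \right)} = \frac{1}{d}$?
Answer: $- \frac{39}{5} \approx -7.8$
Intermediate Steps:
$\left(25 + j\right) I{\left(-5 \right)} = \frac{25 + 14}{-5} = 39 \left(- \frac{1}{5}\right) = - \frac{39}{5}$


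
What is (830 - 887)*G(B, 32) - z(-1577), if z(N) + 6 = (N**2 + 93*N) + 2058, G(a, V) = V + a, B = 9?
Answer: -2344657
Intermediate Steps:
z(N) = 2052 + N**2 + 93*N (z(N) = -6 + ((N**2 + 93*N) + 2058) = -6 + (2058 + N**2 + 93*N) = 2052 + N**2 + 93*N)
(830 - 887)*G(B, 32) - z(-1577) = (830 - 887)*(32 + 9) - (2052 + (-1577)**2 + 93*(-1577)) = -57*41 - (2052 + 2486929 - 146661) = -2337 - 1*2342320 = -2337 - 2342320 = -2344657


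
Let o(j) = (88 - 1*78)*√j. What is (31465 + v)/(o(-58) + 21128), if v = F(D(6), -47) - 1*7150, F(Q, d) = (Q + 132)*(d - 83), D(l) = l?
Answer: 16836375/55799773 - 31875*I*√58/223199092 ≈ 0.30173 - 0.0010876*I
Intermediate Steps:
F(Q, d) = (-83 + d)*(132 + Q) (F(Q, d) = (132 + Q)*(-83 + d) = (-83 + d)*(132 + Q))
o(j) = 10*√j (o(j) = (88 - 78)*√j = 10*√j)
v = -25090 (v = (-10956 - 83*6 + 132*(-47) + 6*(-47)) - 1*7150 = (-10956 - 498 - 6204 - 282) - 7150 = -17940 - 7150 = -25090)
(31465 + v)/(o(-58) + 21128) = (31465 - 25090)/(10*√(-58) + 21128) = 6375/(10*(I*√58) + 21128) = 6375/(10*I*√58 + 21128) = 6375/(21128 + 10*I*√58)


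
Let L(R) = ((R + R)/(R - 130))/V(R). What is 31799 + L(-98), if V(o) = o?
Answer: 3625085/114 ≈ 31799.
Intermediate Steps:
L(R) = 2/(-130 + R) (L(R) = ((R + R)/(R - 130))/R = ((2*R)/(-130 + R))/R = (2*R/(-130 + R))/R = 2/(-130 + R))
31799 + L(-98) = 31799 + 2/(-130 - 98) = 31799 + 2/(-228) = 31799 + 2*(-1/228) = 31799 - 1/114 = 3625085/114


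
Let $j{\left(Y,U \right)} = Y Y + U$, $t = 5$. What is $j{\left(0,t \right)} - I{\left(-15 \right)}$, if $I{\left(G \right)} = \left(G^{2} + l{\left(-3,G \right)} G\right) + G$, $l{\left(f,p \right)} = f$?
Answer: $-250$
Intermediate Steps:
$j{\left(Y,U \right)} = U + Y^{2}$ ($j{\left(Y,U \right)} = Y^{2} + U = U + Y^{2}$)
$I{\left(G \right)} = G^{2} - 2 G$ ($I{\left(G \right)} = \left(G^{2} - 3 G\right) + G = G^{2} - 2 G$)
$j{\left(0,t \right)} - I{\left(-15 \right)} = \left(5 + 0^{2}\right) - - 15 \left(-2 - 15\right) = \left(5 + 0\right) - \left(-15\right) \left(-17\right) = 5 - 255 = -250$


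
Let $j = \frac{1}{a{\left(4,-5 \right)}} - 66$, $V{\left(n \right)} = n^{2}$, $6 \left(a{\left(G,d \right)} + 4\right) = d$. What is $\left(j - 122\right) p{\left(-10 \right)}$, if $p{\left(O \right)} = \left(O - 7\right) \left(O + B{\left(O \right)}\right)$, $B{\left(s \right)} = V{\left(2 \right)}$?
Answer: $- \frac{556716}{29} \approx -19197.0$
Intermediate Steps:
$a{\left(G,d \right)} = -4 + \frac{d}{6}$
$B{\left(s \right)} = 4$ ($B{\left(s \right)} = 2^{2} = 4$)
$p{\left(O \right)} = \left(-7 + O\right) \left(4 + O\right)$ ($p{\left(O \right)} = \left(O - 7\right) \left(O + 4\right) = \left(-7 + O\right) \left(4 + O\right)$)
$j = - \frac{1920}{29}$ ($j = \frac{1}{-4 + \frac{1}{6} \left(-5\right)} - 66 = \frac{1}{-4 - \frac{5}{6}} - 66 = \frac{1}{- \frac{29}{6}} - 66 = - \frac{6}{29} - 66 = - \frac{1920}{29} \approx -66.207$)
$\left(j - 122\right) p{\left(-10 \right)} = \left(- \frac{1920}{29} - 122\right) \left(-28 + \left(-10\right)^{2} - -30\right) = - \frac{5458 \left(-28 + 100 + 30\right)}{29} = \left(- \frac{5458}{29}\right) 102 = - \frac{556716}{29}$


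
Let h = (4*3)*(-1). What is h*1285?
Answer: -15420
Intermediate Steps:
h = -12 (h = 12*(-1) = -12)
h*1285 = -12*1285 = -15420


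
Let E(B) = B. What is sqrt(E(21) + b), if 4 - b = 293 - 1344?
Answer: 2*sqrt(269) ≈ 32.802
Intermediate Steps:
b = 1055 (b = 4 - (293 - 1344) = 4 - 1*(-1051) = 4 + 1051 = 1055)
sqrt(E(21) + b) = sqrt(21 + 1055) = sqrt(1076) = 2*sqrt(269)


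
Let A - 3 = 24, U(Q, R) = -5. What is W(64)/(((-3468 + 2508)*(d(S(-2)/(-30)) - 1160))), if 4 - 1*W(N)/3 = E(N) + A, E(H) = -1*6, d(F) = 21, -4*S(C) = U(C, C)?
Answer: -1/21440 ≈ -4.6642e-5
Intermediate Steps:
S(C) = 5/4 (S(C) = -¼*(-5) = 5/4)
A = 27 (A = 3 + 24 = 27)
E(H) = -6
W(N) = -51 (W(N) = 12 - 3*(-6 + 27) = 12 - 3*21 = 12 - 63 = -51)
W(64)/(((-3468 + 2508)*(d(S(-2)/(-30)) - 1160))) = -51*1/((-3468 + 2508)*(21 - 1160)) = -51/((-960*(-1139))) = -51/1093440 = -51*1/1093440 = -1/21440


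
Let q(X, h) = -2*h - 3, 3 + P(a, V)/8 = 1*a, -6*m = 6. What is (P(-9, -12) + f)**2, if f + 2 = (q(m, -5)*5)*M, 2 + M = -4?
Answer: 94864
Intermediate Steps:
m = -1 (m = -1/6*6 = -1)
M = -6 (M = -2 - 4 = -6)
P(a, V) = -24 + 8*a (P(a, V) = -24 + 8*(1*a) = -24 + 8*a)
q(X, h) = -3 - 2*h
f = -212 (f = -2 + ((-3 - 2*(-5))*5)*(-6) = -2 + ((-3 + 10)*5)*(-6) = -2 + (7*5)*(-6) = -2 + 35*(-6) = -2 - 210 = -212)
(P(-9, -12) + f)**2 = ((-24 + 8*(-9)) - 212)**2 = ((-24 - 72) - 212)**2 = (-96 - 212)**2 = (-308)**2 = 94864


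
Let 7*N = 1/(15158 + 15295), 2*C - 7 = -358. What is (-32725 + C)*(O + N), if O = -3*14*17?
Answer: 10015181523493/426342 ≈ 2.3491e+7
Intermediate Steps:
C = -351/2 (C = 7/2 + (½)*(-358) = 7/2 - 179 = -351/2 ≈ -175.50)
N = 1/213171 (N = 1/(7*(15158 + 15295)) = (⅐)/30453 = (⅐)*(1/30453) = 1/213171 ≈ 4.6911e-6)
O = -714 (O = -42*17 = -714)
(-32725 + C)*(O + N) = (-32725 - 351/2)*(-714 + 1/213171) = -65801/2*(-152204093/213171) = 10015181523493/426342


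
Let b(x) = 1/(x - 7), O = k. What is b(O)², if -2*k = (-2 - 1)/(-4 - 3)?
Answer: 196/10201 ≈ 0.019214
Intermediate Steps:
k = -3/14 (k = -(-2 - 1)/(2*(-4 - 3)) = -(-3)/(2*(-7)) = -(-3)*(-1)/(2*7) = -½*3/7 = -3/14 ≈ -0.21429)
O = -3/14 ≈ -0.21429
b(x) = 1/(-7 + x)
b(O)² = (1/(-7 - 3/14))² = (1/(-101/14))² = (-14/101)² = 196/10201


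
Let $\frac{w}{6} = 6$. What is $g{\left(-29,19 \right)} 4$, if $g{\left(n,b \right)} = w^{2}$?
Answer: $5184$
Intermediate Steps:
$w = 36$ ($w = 6 \cdot 6 = 36$)
$g{\left(n,b \right)} = 1296$ ($g{\left(n,b \right)} = 36^{2} = 1296$)
$g{\left(-29,19 \right)} 4 = 1296 \cdot 4 = 5184$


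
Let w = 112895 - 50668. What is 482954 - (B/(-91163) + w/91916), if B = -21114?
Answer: 367893394517037/761758028 ≈ 4.8295e+5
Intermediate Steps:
w = 62227
482954 - (B/(-91163) + w/91916) = 482954 - (-21114/(-91163) + 62227/91916) = 482954 - (-21114*(-1/91163) + 62227*(1/91916)) = 482954 - (21114/91163 + 5657/8356) = 482954 - 1*692137675/761758028 = 482954 - 692137675/761758028 = 367893394517037/761758028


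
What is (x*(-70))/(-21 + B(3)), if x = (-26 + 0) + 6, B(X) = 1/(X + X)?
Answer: -336/5 ≈ -67.200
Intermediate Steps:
B(X) = 1/(2*X)
x = -20 (x = -26 + 6 = -20)
(x*(-70))/(-21 + B(3)) = (-20*(-70))/(-21 + (½)/3) = 1400/(-21 + (½)*(⅓)) = 1400/(-21 + ⅙) = 1400/(-125/6) = 1400*(-6/125) = -336/5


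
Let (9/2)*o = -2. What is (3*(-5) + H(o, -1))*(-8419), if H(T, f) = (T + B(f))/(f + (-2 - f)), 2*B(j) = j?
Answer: 4403137/36 ≈ 1.2231e+5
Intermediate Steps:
o = -4/9 (o = (2/9)*(-2) = -4/9 ≈ -0.44444)
B(j) = j/2
H(T, f) = -T/2 - f/4 (H(T, f) = (T + f/2)/(f + (-2 - f)) = (T + f/2)/(-2) = (T + f/2)*(-1/2) = -T/2 - f/4)
(3*(-5) + H(o, -1))*(-8419) = (3*(-5) + (-1/2*(-4/9) - 1/4*(-1)))*(-8419) = (-15 + (2/9 + 1/4))*(-8419) = (-15 + 17/36)*(-8419) = -523/36*(-8419) = 4403137/36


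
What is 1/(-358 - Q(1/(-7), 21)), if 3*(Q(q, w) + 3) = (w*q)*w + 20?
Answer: -3/1022 ≈ -0.0029354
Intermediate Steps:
Q(q, w) = 11/3 + q*w²/3 (Q(q, w) = -3 + ((w*q)*w + 20)/3 = -3 + ((q*w)*w + 20)/3 = -3 + (q*w² + 20)/3 = -3 + (20 + q*w²)/3 = -3 + (20/3 + q*w²/3) = 11/3 + q*w²/3)
1/(-358 - Q(1/(-7), 21)) = 1/(-358 - (11/3 + (⅓)*21²/(-7))) = 1/(-358 - (11/3 + (⅓)*(-⅐)*441)) = 1/(-358 - (11/3 - 21)) = 1/(-358 - 1*(-52/3)) = 1/(-358 + 52/3) = 1/(-1022/3) = -3/1022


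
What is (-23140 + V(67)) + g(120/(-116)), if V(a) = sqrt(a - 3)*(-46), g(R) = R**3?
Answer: -573363612/24389 ≈ -23509.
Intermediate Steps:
V(a) = -46*sqrt(-3 + a) (V(a) = sqrt(-3 + a)*(-46) = -46*sqrt(-3 + a))
(-23140 + V(67)) + g(120/(-116)) = (-23140 - 46*sqrt(-3 + 67)) + (120/(-116))**3 = (-23140 - 46*sqrt(64)) + (120*(-1/116))**3 = (-23140 - 46*8) + (-30/29)**3 = (-23140 - 368) - 27000/24389 = -23508 - 27000/24389 = -573363612/24389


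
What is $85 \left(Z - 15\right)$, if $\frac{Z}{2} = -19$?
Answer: $-4505$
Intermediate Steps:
$Z = -38$ ($Z = 2 \left(-19\right) = -38$)
$85 \left(Z - 15\right) = 85 \left(-38 - 15\right) = 85 \left(-53\right) = -4505$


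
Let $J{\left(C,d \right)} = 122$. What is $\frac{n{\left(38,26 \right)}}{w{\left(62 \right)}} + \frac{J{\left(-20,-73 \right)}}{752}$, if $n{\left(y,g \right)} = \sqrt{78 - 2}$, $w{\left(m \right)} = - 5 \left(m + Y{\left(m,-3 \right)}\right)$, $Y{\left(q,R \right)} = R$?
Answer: $\frac{61}{376} - \frac{2 \sqrt{19}}{295} \approx 0.13268$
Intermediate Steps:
$w{\left(m \right)} = 15 - 5 m$ ($w{\left(m \right)} = - 5 \left(m - 3\right) = - 5 \left(-3 + m\right) = 15 - 5 m$)
$n{\left(y,g \right)} = 2 \sqrt{19}$ ($n{\left(y,g \right)} = \sqrt{76} = 2 \sqrt{19}$)
$\frac{n{\left(38,26 \right)}}{w{\left(62 \right)}} + \frac{J{\left(-20,-73 \right)}}{752} = \frac{2 \sqrt{19}}{15 - 310} + \frac{122}{752} = \frac{2 \sqrt{19}}{15 - 310} + 122 \cdot \frac{1}{752} = \frac{2 \sqrt{19}}{-295} + \frac{61}{376} = 2 \sqrt{19} \left(- \frac{1}{295}\right) + \frac{61}{376} = - \frac{2 \sqrt{19}}{295} + \frac{61}{376} = \frac{61}{376} - \frac{2 \sqrt{19}}{295}$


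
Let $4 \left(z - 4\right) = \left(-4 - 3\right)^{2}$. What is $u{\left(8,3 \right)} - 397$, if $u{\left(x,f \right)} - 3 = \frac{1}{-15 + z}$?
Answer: $- \frac{1966}{5} \approx -393.2$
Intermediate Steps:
$z = \frac{65}{4}$ ($z = 4 + \frac{\left(-4 - 3\right)^{2}}{4} = 4 + \frac{\left(-7\right)^{2}}{4} = 4 + \frac{1}{4} \cdot 49 = 4 + \frac{49}{4} = \frac{65}{4} \approx 16.25$)
$u{\left(x,f \right)} = \frac{19}{5}$ ($u{\left(x,f \right)} = 3 + \frac{1}{-15 + \frac{65}{4}} = 3 + \frac{1}{\frac{5}{4}} = 3 + \frac{4}{5} = \frac{19}{5}$)
$u{\left(8,3 \right)} - 397 = \frac{19}{5} - 397 = - \frac{1966}{5}$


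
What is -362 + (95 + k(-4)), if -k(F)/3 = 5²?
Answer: -342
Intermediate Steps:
k(F) = -75 (k(F) = -3*5² = -3*25 = -75)
-362 + (95 + k(-4)) = -362 + (95 - 75) = -362 + 20 = -342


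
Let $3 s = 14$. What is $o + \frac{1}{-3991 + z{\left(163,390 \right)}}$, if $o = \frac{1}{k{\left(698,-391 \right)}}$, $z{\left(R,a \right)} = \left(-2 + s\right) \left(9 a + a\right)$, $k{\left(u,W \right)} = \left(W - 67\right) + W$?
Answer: $- \frac{5560}{5441241} \approx -0.0010218$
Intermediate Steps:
$k{\left(u,W \right)} = -67 + 2 W$ ($k{\left(u,W \right)} = \left(-67 + W\right) + W = -67 + 2 W$)
$s = \frac{14}{3}$ ($s = \frac{1}{3} \cdot 14 = \frac{14}{3} \approx 4.6667$)
$z{\left(R,a \right)} = \frac{80 a}{3}$ ($z{\left(R,a \right)} = \left(-2 + \frac{14}{3}\right) \left(9 a + a\right) = \frac{8 \cdot 10 a}{3} = \frac{80 a}{3}$)
$o = - \frac{1}{849}$ ($o = \frac{1}{-67 + 2 \left(-391\right)} = \frac{1}{-67 - 782} = \frac{1}{-849} = - \frac{1}{849} \approx -0.0011779$)
$o + \frac{1}{-3991 + z{\left(163,390 \right)}} = - \frac{1}{849} + \frac{1}{-3991 + \frac{80}{3} \cdot 390} = - \frac{1}{849} + \frac{1}{-3991 + 10400} = - \frac{1}{849} + \frac{1}{6409} = - \frac{5560}{5441241}$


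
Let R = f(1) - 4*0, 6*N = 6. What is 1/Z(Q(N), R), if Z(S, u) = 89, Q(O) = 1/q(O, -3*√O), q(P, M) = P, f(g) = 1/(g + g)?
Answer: 1/89 ≈ 0.011236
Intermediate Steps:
f(g) = 1/(2*g)
N = 1 (N = (⅙)*6 = 1)
Q(O) = 1/O
R = ½ (R = (½)/1 - 4*0 = (½)*1 + 0 = ½ + 0 = ½ ≈ 0.50000)
1/Z(Q(N), R) = 1/89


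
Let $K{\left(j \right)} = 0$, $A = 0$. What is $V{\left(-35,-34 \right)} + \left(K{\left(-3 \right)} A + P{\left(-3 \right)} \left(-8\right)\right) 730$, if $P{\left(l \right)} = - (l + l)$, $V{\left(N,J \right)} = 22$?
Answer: $-35018$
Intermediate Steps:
$P{\left(l \right)} = - 2 l$
$V{\left(-35,-34 \right)} + \left(K{\left(-3 \right)} A + P{\left(-3 \right)} \left(-8\right)\right) 730 = 22 + \left(0 \cdot 0 + \left(-2\right) \left(-3\right) \left(-8\right)\right) 730 = 22 + \left(0 + 6 \left(-8\right)\right) 730 = 22 + \left(0 - 48\right) 730 = 22 - 35040 = -35018$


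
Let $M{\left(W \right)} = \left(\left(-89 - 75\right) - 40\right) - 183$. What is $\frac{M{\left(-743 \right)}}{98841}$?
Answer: $- \frac{129}{32947} \approx -0.0039154$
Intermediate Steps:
$M{\left(W \right)} = -387$ ($M{\left(W \right)} = \left(\left(-89 - 75\right) - 40\right) - 183 = \left(-164 - 40\right) - 183 = -204 - 183 = -387$)
$\frac{M{\left(-743 \right)}}{98841} = - \frac{387}{98841} = \left(-387\right) \frac{1}{98841} = - \frac{129}{32947}$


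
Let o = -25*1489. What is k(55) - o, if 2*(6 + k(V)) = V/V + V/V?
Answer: 37220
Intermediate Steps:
o = -37225
k(V) = -5 (k(V) = -6 + (V/V + V/V)/2 = -6 + (1 + 1)/2 = -6 + (½)*2 = -6 + 1 = -5)
k(55) - o = -5 - 1*(-37225) = -5 + 37225 = 37220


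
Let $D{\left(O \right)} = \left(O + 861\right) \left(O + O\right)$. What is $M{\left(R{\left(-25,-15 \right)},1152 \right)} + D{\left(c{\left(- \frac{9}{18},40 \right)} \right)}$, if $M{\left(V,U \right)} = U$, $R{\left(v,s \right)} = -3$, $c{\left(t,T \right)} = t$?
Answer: $\frac{583}{2} \approx 291.5$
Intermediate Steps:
$D{\left(O \right)} = 2 O \left(861 + O\right)$ ($D{\left(O \right)} = \left(861 + O\right) 2 O = 2 O \left(861 + O\right)$)
$M{\left(R{\left(-25,-15 \right)},1152 \right)} + D{\left(c{\left(- \frac{9}{18},40 \right)} \right)} = 1152 + 2 \left(- \frac{9}{18}\right) \left(861 - \frac{9}{18}\right) = 1152 + 2 \left(\left(-9\right) \frac{1}{18}\right) \left(861 - \frac{1}{2}\right) = 1152 + 2 \left(- \frac{1}{2}\right) \left(861 - \frac{1}{2}\right) = 1152 + 2 \left(- \frac{1}{2}\right) \frac{1721}{2} = 1152 - \frac{1721}{2} = \frac{583}{2}$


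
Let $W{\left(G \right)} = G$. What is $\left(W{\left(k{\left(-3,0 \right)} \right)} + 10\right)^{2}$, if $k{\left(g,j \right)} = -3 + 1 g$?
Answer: $16$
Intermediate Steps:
$k{\left(g,j \right)} = -3 + g$
$\left(W{\left(k{\left(-3,0 \right)} \right)} + 10\right)^{2} = \left(\left(-3 - 3\right) + 10\right)^{2} = \left(-6 + 10\right)^{2} = 4^{2} = 16$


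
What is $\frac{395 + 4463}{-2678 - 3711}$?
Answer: $- \frac{4858}{6389} \approx -0.76037$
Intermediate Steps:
$\frac{395 + 4463}{-2678 - 3711} = \frac{4858}{-6389} = 4858 \left(- \frac{1}{6389}\right) = - \frac{4858}{6389}$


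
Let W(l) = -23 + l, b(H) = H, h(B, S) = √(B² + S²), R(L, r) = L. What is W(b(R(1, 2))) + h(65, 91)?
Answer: -22 + 13*√74 ≈ 89.830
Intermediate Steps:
W(b(R(1, 2))) + h(65, 91) = (-23 + 1) + √(65² + 91²) = -22 + √(4225 + 8281) = -22 + √12506 = -22 + 13*√74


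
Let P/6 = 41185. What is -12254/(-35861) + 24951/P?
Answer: 1307617917/2953870570 ≈ 0.44268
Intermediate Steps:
P = 247110 (P = 6*41185 = 247110)
-12254/(-35861) + 24951/P = -12254/(-35861) + 24951/247110 = -12254*(-1/35861) + 24951*(1/247110) = 12254/35861 + 8317/82370 = 1307617917/2953870570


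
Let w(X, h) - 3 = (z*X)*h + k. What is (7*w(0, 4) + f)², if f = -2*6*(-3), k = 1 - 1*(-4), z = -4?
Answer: 8464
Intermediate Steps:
k = 5 (k = 1 + 4 = 5)
w(X, h) = 8 - 4*X*h (w(X, h) = 3 + ((-4*X)*h + 5) = 3 + (-4*X*h + 5) = 3 + (5 - 4*X*h) = 8 - 4*X*h)
f = 36 (f = -12*(-3) = 36)
(7*w(0, 4) + f)² = (7*(8 - 4*0*4) + 36)² = (7*(8 + 0) + 36)² = (7*8 + 36)² = (56 + 36)² = 92² = 8464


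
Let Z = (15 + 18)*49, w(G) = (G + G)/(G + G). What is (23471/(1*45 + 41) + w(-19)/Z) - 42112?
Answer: -5818226251/139062 ≈ -41839.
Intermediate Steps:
w(G) = 1 (w(G) = (2*G)/((2*G)) = (2*G)*(1/(2*G)) = 1)
Z = 1617 (Z = 33*49 = 1617)
(23471/(1*45 + 41) + w(-19)/Z) - 42112 = (23471/(1*45 + 41) + 1/1617) - 42112 = (23471/(45 + 41) + 1*(1/1617)) - 42112 = (23471/86 + 1/1617) - 42112 = 37952693/139062 - 42112 = -5818226251/139062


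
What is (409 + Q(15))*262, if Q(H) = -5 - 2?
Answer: 105324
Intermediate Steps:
Q(H) = -7
(409 + Q(15))*262 = (409 - 7)*262 = 402*262 = 105324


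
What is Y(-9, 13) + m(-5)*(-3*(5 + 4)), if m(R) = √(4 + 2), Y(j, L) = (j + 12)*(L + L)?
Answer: 78 - 27*√6 ≈ 11.864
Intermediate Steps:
Y(j, L) = 2*L*(12 + j) (Y(j, L) = (12 + j)*(2*L) = 2*L*(12 + j))
m(R) = √6
Y(-9, 13) + m(-5)*(-3*(5 + 4)) = 2*13*(12 - 9) + √6*(-3*(5 + 4)) = 2*13*3 + √6*(-3*9) = 78 + √6*(-27) = 78 - 27*√6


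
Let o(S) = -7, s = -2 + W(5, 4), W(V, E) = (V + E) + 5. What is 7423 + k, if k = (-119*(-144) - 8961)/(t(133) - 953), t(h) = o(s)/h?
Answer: 44753453/6036 ≈ 7414.4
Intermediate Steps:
W(V, E) = 5 + E + V (W(V, E) = (E + V) + 5 = 5 + E + V)
s = 12 (s = -2 + (5 + 4 + 5) = -2 + 14 = 12)
t(h) = -7/h
k = -51775/6036 (k = (-119*(-144) - 8961)/(-7/133 - 953) = (17136 - 8961)/(-7*1/133 - 953) = 8175/(-1/19 - 953) = 8175/(-18108/19) = 8175*(-19/18108) = -51775/6036 ≈ -8.5777)
7423 + k = 7423 - 51775/6036 = 44753453/6036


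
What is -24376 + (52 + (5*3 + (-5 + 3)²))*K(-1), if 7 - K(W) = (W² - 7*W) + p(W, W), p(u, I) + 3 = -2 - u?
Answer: -24163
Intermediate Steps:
p(u, I) = -5 - u (p(u, I) = -3 + (-2 - u) = -5 - u)
K(W) = 12 - W² + 8*W (K(W) = 7 - ((W² - 7*W) + (-5 - W)) = 7 - (-5 + W² - 8*W) = 7 + (5 - W² + 8*W) = 12 - W² + 8*W)
-24376 + (52 + (5*3 + (-5 + 3)²))*K(-1) = -24376 + (52 + (5*3 + (-5 + 3)²))*(12 - 1*(-1)² + 8*(-1)) = -24376 + (52 + (15 + (-2)²))*(12 - 1*1 - 8) = -24376 + (52 + (15 + 4))*(12 - 1 - 8) = -24376 + (52 + 19)*3 = -24376 + 71*3 = -24376 + 213 = -24163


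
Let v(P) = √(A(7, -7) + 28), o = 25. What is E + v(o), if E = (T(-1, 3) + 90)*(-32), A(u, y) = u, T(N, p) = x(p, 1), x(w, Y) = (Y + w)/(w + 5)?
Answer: -2896 + √35 ≈ -2890.1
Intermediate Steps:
x(w, Y) = (Y + w)/(5 + w)
T(N, p) = (1 + p)/(5 + p)
v(P) = √35 (v(P) = √(7 + 28) = √35)
E = -2896 (E = ((1 + 3)/(5 + 3) + 90)*(-32) = (4/8 + 90)*(-32) = ((⅛)*4 + 90)*(-32) = (½ + 90)*(-32) = (181/2)*(-32) = -2896)
E + v(o) = -2896 + √35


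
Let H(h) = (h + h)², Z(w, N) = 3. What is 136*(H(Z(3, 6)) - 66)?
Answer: -4080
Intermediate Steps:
H(h) = 4*h² (H(h) = (2*h)² = 4*h²)
136*(H(Z(3, 6)) - 66) = 136*(4*3² - 66) = 136*(4*9 - 66) = 136*(36 - 66) = 136*(-30) = -4080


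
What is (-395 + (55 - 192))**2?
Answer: 283024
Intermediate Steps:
(-395 + (55 - 192))**2 = (-395 - 137)**2 = (-532)**2 = 283024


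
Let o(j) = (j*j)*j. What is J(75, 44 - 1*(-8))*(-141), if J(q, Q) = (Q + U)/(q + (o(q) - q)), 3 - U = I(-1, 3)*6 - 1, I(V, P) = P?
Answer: -1786/140625 ≈ -0.012700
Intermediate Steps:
o(j) = j**3 (o(j) = j**2*j = j**3)
U = -14 (U = 3 - (3*6 - 1) = 3 - (18 - 1) = 3 - 1*17 = 3 - 17 = -14)
J(q, Q) = (-14 + Q)/q**3 (J(q, Q) = (Q - 14)/(q + (q**3 - q)) = (-14 + Q)/(q**3) = (-14 + Q)/q**3)
J(75, 44 - 1*(-8))*(-141) = ((-14 + (44 - 1*(-8)))/75**3)*(-141) = ((-14 + (44 + 8))/421875)*(-141) = ((-14 + 52)/421875)*(-141) = ((1/421875)*38)*(-141) = (38/421875)*(-141) = -1786/140625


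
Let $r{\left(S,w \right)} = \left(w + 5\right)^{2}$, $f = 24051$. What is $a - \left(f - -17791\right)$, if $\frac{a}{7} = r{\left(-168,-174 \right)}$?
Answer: $158085$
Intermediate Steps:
$r{\left(S,w \right)} = \left(5 + w\right)^{2}$
$a = 199927$ ($a = 7 \left(5 - 174\right)^{2} = 7 \left(-169\right)^{2} = 7 \cdot 28561 = 199927$)
$a - \left(f - -17791\right) = 199927 - \left(24051 - -17791\right) = 199927 - \left(24051 + 17791\right) = 199927 - 41842 = 158085$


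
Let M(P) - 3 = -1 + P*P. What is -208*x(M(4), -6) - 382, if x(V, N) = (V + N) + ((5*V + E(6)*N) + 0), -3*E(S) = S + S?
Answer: -26590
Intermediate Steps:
M(P) = 2 + P² (M(P) = 3 + (-1 + P*P) = 3 + (-1 + P²) = 2 + P²)
E(S) = -2*S/3 (E(S) = -(S + S)/3 = -2*S/3)
x(V, N) = -3*N + 6*V (x(V, N) = (V + N) + ((5*V + (-⅔*6)*N) + 0) = (N + V) + ((5*V - 4*N) + 0) = (N + V) + ((-4*N + 5*V) + 0) = (N + V) + (-4*N + 5*V) = -3*N + 6*V)
-208*x(M(4), -6) - 382 = -208*(-3*(-6) + 6*(2 + 4²)) - 382 = -208*(18 + 6*(2 + 16)) - 382 = -208*(18 + 6*18) - 382 = -208*(18 + 108) - 382 = -208*126 - 382 = -26208 - 382 = -26590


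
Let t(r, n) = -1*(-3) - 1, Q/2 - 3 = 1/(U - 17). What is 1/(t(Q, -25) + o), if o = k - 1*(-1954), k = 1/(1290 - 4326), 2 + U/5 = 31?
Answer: 3036/5938415 ≈ 0.00051125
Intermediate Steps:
U = 145 (U = -10 + 5*31 = -10 + 155 = 145)
k = -1/3036 (k = 1/(-3036) = -1/3036 ≈ -0.00032938)
Q = 385/64 (Q = 6 + 2/(145 - 17) = 6 + 2/128 = 6 + 2*(1/128) = 6 + 1/64 = 385/64 ≈ 6.0156)
t(r, n) = 2 (t(r, n) = 3 - 1 = 2)
o = 5932343/3036 (o = -1/3036 - 1*(-1954) = -1/3036 + 1954 = 5932343/3036 ≈ 1954.0)
1/(t(Q, -25) + o) = 1/(2 + 5932343/3036) = 1/(5938415/3036) = 3036/5938415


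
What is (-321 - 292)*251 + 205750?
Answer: 51887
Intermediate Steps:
(-321 - 292)*251 + 205750 = -613*251 + 205750 = -153863 + 205750 = 51887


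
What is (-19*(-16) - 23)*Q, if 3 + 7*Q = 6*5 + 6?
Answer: 9273/7 ≈ 1324.7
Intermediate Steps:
Q = 33/7 (Q = -3/7 + (6*5 + 6)/7 = -3/7 + (30 + 6)/7 = -3/7 + (⅐)*36 = -3/7 + 36/7 = 33/7 ≈ 4.7143)
(-19*(-16) - 23)*Q = (-19*(-16) - 23)*(33/7) = (304 - 23)*(33/7) = 281*(33/7) = 9273/7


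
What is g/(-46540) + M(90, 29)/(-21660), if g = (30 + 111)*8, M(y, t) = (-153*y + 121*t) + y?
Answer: 22446293/50402820 ≈ 0.44534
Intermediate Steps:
M(y, t) = -152*y + 121*t
g = 1128 (g = 141*8 = 1128)
g/(-46540) + M(90, 29)/(-21660) = 1128/(-46540) + (-152*90 + 121*29)/(-21660) = 1128*(-1/46540) + (-13680 + 3509)*(-1/21660) = -282/11635 - 10171*(-1/21660) = -282/11635 + 10171/21660 = 22446293/50402820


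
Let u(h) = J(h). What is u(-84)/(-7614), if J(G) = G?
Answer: 14/1269 ≈ 0.011032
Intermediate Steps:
u(h) = h
u(-84)/(-7614) = -84/(-7614) = -84*(-1/7614) = 14/1269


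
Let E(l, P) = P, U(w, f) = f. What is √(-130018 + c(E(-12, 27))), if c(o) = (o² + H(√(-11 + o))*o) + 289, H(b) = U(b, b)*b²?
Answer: 2*I*√31818 ≈ 356.75*I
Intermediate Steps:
H(b) = b³ (H(b) = b*b² = b³)
c(o) = 289 + o² + o*(-11 + o)^(3/2) (c(o) = (o² + (√(-11 + o))³*o) + 289 = (o² + (-11 + o)^(3/2)*o) + 289 = (o² + o*(-11 + o)^(3/2)) + 289 = 289 + o² + o*(-11 + o)^(3/2))
√(-130018 + c(E(-12, 27))) = √(-130018 + (289 + 27² + 27*(-11 + 27)^(3/2))) = √(-130018 + (289 + 729 + 27*16^(3/2))) = √(-130018 + (289 + 729 + 27*64)) = √(-130018 + (289 + 729 + 1728)) = √(-130018 + 2746) = √(-127272) = 2*I*√31818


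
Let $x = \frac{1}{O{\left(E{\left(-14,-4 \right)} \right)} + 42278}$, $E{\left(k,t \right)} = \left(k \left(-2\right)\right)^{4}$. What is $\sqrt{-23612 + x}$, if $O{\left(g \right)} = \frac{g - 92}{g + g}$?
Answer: $\frac{2 i \sqrt{4429285387978680433471}}{866224455} \approx 153.66 i$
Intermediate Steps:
$E{\left(k,t \right)} = 16 k^{4}$ ($E{\left(k,t \right)} = \left(- 2 k\right)^{4} = 16 k^{4}$)
$O{\left(g \right)} = \frac{-92 + g}{2 g}$
$x = \frac{307328}{12993366825}$ ($x = \frac{1}{\frac{-92 + 16 \left(-14\right)^{4}}{2 \cdot 16 \left(-14\right)^{4}} + 42278} = \frac{1}{\frac{-92 + 16 \cdot 38416}{2 \cdot 16 \cdot 38416} + 42278} = \frac{1}{\frac{-92 + 614656}{2 \cdot 614656} + 42278} = \frac{1}{\frac{1}{2} \cdot \frac{1}{614656} \cdot 614564 + 42278} = \frac{1}{\frac{153641}{307328} + 42278} = \frac{1}{\frac{12993366825}{307328}} = \frac{307328}{12993366825} \approx 2.3653 \cdot 10^{-5}$)
$\sqrt{-23612 + x} = \sqrt{-23612 + \frac{307328}{12993366825}} = \sqrt{- \frac{306799377164572}{12993366825}} = \frac{2 i \sqrt{4429285387978680433471}}{866224455}$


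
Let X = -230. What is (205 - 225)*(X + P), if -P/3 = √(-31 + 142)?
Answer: 4600 + 60*√111 ≈ 5232.1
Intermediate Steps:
P = -3*√111 (P = -3*√(-31 + 142) = -3*√111 ≈ -31.607)
(205 - 225)*(X + P) = (205 - 225)*(-230 - 3*√111) = -20*(-230 - 3*√111) = 4600 + 60*√111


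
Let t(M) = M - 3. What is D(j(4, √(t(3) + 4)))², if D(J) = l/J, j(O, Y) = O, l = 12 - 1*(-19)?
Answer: 961/16 ≈ 60.063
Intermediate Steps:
l = 31 (l = 12 + 19 = 31)
t(M) = -3 + M
D(J) = 31/J
D(j(4, √(t(3) + 4)))² = (31/4)² = 961/16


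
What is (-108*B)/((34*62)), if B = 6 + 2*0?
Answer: -162/527 ≈ -0.30740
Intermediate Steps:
B = 6 (B = 6 + 0 = 6)
(-108*B)/((34*62)) = (-108*6)/((34*62)) = -648/2108 = -648*1/2108 = -162/527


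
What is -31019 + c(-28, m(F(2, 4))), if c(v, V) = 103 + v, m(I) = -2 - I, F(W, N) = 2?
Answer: -30944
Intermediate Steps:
-31019 + c(-28, m(F(2, 4))) = -31019 + (103 - 28) = -31019 + 75 = -30944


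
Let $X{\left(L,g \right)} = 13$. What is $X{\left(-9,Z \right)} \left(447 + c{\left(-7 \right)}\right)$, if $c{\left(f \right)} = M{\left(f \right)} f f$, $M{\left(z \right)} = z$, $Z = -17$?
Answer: $1352$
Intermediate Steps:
$c{\left(f \right)} = f^{3}$ ($c{\left(f \right)} = f f f = f^{2} f = f^{3}$)
$X{\left(-9,Z \right)} \left(447 + c{\left(-7 \right)}\right) = 13 \left(447 + \left(-7\right)^{3}\right) = 13 \left(447 - 343\right) = 13 \cdot 104 = 1352$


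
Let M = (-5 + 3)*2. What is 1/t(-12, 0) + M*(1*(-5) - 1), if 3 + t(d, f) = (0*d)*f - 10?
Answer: 311/13 ≈ 23.923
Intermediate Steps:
t(d, f) = -13 (t(d, f) = -3 + ((0*d)*f - 10) = -3 + (0*f - 10) = -3 + (0 - 10) = -3 - 10 = -13)
M = -4 (M = -2*2 = -4)
1/t(-12, 0) + M*(1*(-5) - 1) = 1/(-13) - 4*(1*(-5) - 1) = -1/13 - 4*(-5 - 1) = -1/13 - 4*(-6) = -1/13 + 24 = 311/13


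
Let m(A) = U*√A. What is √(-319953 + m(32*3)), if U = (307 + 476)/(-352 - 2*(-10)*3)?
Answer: √(-1705029537 - 57159*√6)/73 ≈ 565.67*I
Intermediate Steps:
U = -783/292 (U = 783/(-352 + 20*3) = 783/(-352 + 60) = 783/(-292) = 783*(-1/292) = -783/292 ≈ -2.6815)
m(A) = -783*√A/292
√(-319953 + m(32*3)) = √(-319953 - 783*4*√6/292) = √(-319953 - 783*√6/73)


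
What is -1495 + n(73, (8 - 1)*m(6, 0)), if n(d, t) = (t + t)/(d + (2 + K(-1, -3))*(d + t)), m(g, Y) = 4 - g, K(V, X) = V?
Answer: -49342/33 ≈ -1495.2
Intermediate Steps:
n(d, t) = 2*t/(t + 2*d) (n(d, t) = (t + t)/(d + (2 - 1)*(d + t)) = (2*t)/(d + 1*(d + t)) = (2*t)/(d + (d + t)) = (2*t)/(t + 2*d) = 2*t/(t + 2*d))
-1495 + n(73, (8 - 1)*m(6, 0)) = -1495 + 2*((8 - 1)*(4 - 1*6))/((8 - 1)*(4 - 1*6) + 2*73) = -1495 + 2*(7*(4 - 6))/(7*(4 - 6) + 146) = -1495 + 2*(7*(-2))/(7*(-2) + 146) = -1495 + 2*(-14)/(-14 + 146) = -1495 + 2*(-14)/132 = -1495 + 2*(-14)*(1/132) = -1495 - 7/33 = -49342/33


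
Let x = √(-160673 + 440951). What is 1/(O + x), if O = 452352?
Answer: 75392/34103675271 - √31142/68207350542 ≈ 2.2081e-6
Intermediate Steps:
x = 3*√31142 (x = √280278 = 3*√31142 ≈ 529.41)
1/(O + x) = 1/(452352 + 3*√31142)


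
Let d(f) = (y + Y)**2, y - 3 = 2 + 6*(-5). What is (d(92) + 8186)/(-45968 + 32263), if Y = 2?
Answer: -1743/2741 ≈ -0.63590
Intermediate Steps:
y = -25 (y = 3 + (2 + 6*(-5)) = 3 + (2 - 30) = 3 - 28 = -25)
d(f) = 529 (d(f) = (-25 + 2)**2 = (-23)**2 = 529)
(d(92) + 8186)/(-45968 + 32263) = (529 + 8186)/(-45968 + 32263) = 8715/(-13705) = 8715*(-1/13705) = -1743/2741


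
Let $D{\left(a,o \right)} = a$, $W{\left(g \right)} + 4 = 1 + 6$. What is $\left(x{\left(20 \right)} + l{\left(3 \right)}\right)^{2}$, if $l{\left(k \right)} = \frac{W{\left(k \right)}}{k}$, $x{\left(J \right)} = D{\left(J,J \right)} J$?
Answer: $160801$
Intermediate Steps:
$W{\left(g \right)} = 3$ ($W{\left(g \right)} = -4 + \left(1 + 6\right) = -4 + 7 = 3$)
$x{\left(J \right)} = J^{2}$ ($x{\left(J \right)} = J J = J^{2}$)
$l{\left(k \right)} = \frac{3}{k}$
$\left(x{\left(20 \right)} + l{\left(3 \right)}\right)^{2} = \left(20^{2} + \frac{3}{3}\right)^{2} = \left(400 + 3 \cdot \frac{1}{3}\right)^{2} = \left(400 + 1\right)^{2} = 401^{2} = 160801$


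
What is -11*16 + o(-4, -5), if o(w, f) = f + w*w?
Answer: -165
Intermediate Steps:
o(w, f) = f + w**2
-11*16 + o(-4, -5) = -11*16 + (-5 + (-4)**2) = -176 + (-5 + 16) = -176 + 11 = -165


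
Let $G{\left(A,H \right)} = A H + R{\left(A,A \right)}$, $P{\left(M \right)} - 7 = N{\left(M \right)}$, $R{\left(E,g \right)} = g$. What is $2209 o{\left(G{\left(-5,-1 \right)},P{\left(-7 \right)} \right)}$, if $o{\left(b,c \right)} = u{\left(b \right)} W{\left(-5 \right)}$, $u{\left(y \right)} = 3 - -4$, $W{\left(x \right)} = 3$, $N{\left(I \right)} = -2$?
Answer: $46389$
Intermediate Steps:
$P{\left(M \right)} = 5$ ($P{\left(M \right)} = 7 - 2 = 5$)
$u{\left(y \right)} = 7$ ($u{\left(y \right)} = 3 + 4 = 7$)
$G{\left(A,H \right)} = A + A H$ ($G{\left(A,H \right)} = A H + A = A + A H$)
$o{\left(b,c \right)} = 21$ ($o{\left(b,c \right)} = 7 \cdot 3 = 21$)
$2209 o{\left(G{\left(-5,-1 \right)},P{\left(-7 \right)} \right)} = 2209 \cdot 21 = 46389$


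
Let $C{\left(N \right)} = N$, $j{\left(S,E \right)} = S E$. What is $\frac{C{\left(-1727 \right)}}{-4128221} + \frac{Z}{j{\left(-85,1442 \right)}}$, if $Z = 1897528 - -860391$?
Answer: $- \frac{11385087453709}{505996047970} \approx -22.5$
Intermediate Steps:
$j{\left(S,E \right)} = E S$
$Z = 2757919$ ($Z = 1897528 + 860391 = 2757919$)
$\frac{C{\left(-1727 \right)}}{-4128221} + \frac{Z}{j{\left(-85,1442 \right)}} = - \frac{1727}{-4128221} + \frac{2757919}{1442 \left(-85\right)} = \left(-1727\right) \left(- \frac{1}{4128221}\right) + \frac{2757919}{-122570} = \frac{1727}{4128221} + 2757919 \left(- \frac{1}{122570}\right) = \frac{1727}{4128221} - \frac{2757919}{122570} = - \frac{11385087453709}{505996047970}$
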